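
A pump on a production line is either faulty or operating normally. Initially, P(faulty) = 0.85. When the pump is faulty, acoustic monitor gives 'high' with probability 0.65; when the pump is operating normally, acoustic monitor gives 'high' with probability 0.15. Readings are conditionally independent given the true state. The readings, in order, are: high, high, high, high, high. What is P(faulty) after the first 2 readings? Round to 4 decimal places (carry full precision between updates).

0.9907

After 'high': P(faulty) = 0.65·0.8500 / (0.65·0.8500 + 0.15·0.1500) ≈ 0.9609
After 'high': P(faulty) = 0.65·0.9609 / (0.65·0.9609 + 0.15·0.0391) ≈ 0.9907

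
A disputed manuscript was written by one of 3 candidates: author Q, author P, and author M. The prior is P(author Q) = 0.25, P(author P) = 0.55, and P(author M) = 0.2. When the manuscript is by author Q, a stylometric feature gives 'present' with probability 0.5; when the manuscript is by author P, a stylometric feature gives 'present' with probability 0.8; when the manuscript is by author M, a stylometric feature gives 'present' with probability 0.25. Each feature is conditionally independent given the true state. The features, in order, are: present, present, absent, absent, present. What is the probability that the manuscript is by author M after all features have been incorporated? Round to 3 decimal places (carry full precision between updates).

Each posterior becomes the prior for the next update.
After 'present': normaliser = 0.5·0.2500 + 0.8·0.5500 + 0.25·0.2000; P(author Q) ≈ 0.2033, P(author P) ≈ 0.7154, P(author M) ≈ 0.0813
After 'present': normaliser = 0.5·0.2033 + 0.8·0.7154 + 0.25·0.0813; P(author Q) ≈ 0.1464, P(author P) ≈ 0.8244, P(author M) ≈ 0.0293
After 'absent': normaliser = 0.5·0.1464 + 0.2·0.8244 + 0.75·0.0293; P(author Q) ≈ 0.2815, P(author P) ≈ 0.6341, P(author M) ≈ 0.0844
After 'absent': normaliser = 0.5·0.2815 + 0.2·0.6341 + 0.75·0.0844; P(author Q) ≈ 0.4253, P(author P) ≈ 0.3833, P(author M) ≈ 0.1914
After 'present': normaliser = 0.5·0.4253 + 0.8·0.3833 + 0.25·0.1914; P(author Q) ≈ 0.3750, P(author P) ≈ 0.5406, P(author M) ≈ 0.0844

0.084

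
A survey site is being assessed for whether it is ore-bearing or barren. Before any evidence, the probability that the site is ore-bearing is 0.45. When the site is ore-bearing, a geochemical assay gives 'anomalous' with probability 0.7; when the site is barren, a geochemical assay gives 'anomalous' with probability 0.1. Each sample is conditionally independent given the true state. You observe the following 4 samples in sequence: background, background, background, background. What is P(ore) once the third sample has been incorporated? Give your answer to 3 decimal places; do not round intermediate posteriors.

After 'background': P(ore) = 0.3·0.4500 / (0.3·0.4500 + 0.9·0.5500) ≈ 0.2143
After 'background': P(ore) = 0.3·0.2143 / (0.3·0.2143 + 0.9·0.7857) ≈ 0.0833
After 'background': P(ore) = 0.3·0.0833 / (0.3·0.0833 + 0.9·0.9167) ≈ 0.0294

0.029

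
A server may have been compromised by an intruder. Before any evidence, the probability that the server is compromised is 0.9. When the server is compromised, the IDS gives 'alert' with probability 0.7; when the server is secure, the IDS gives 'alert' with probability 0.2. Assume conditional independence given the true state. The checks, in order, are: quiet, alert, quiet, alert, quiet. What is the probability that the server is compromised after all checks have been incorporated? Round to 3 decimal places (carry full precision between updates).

0.853

After 'quiet': P(compromised) = 0.3·0.9000 / (0.3·0.9000 + 0.8·0.1000) ≈ 0.7714
After 'alert': P(compromised) = 0.7·0.7714 / (0.7·0.7714 + 0.2·0.2286) ≈ 0.9220
After 'quiet': P(compromised) = 0.3·0.9220 / (0.3·0.9220 + 0.8·0.0780) ≈ 0.8158
After 'alert': P(compromised) = 0.7·0.8158 / (0.7·0.8158 + 0.2·0.1842) ≈ 0.9394
After 'quiet': P(compromised) = 0.3·0.9394 / (0.3·0.9394 + 0.8·0.0606) ≈ 0.8532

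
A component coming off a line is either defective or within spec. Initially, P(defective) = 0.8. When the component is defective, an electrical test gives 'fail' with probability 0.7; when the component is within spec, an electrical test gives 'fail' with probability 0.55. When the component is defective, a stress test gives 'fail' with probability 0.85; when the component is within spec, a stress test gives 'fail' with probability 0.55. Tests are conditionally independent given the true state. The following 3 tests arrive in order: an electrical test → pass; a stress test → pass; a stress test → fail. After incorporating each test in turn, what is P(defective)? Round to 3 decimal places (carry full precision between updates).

After an electrical test='pass': P(defective) = 0.3·0.8000 / (0.3·0.8000 + 0.45·0.2000) ≈ 0.7273
After a stress test='pass': P(defective) = 0.15·0.7273 / (0.15·0.7273 + 0.45·0.2727) ≈ 0.4706
After a stress test='fail': P(defective) = 0.85·0.4706 / (0.85·0.4706 + 0.55·0.5294) ≈ 0.5787

0.579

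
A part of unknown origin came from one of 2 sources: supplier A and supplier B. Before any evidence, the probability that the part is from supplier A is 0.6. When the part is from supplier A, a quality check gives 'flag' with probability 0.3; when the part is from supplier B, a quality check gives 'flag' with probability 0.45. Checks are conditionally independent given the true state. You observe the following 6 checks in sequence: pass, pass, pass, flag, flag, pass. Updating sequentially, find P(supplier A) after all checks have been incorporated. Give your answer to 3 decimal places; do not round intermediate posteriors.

0.636

After 'pass': P(supplier A) = 0.7·0.6000 / (0.7·0.6000 + 0.55·0.4000) ≈ 0.6562
After 'pass': P(supplier A) = 0.7·0.6562 / (0.7·0.6562 + 0.55·0.3438) ≈ 0.7084
After 'pass': P(supplier A) = 0.7·0.7084 / (0.7·0.7084 + 0.55·0.2916) ≈ 0.7556
After 'flag': P(supplier A) = 0.3·0.7556 / (0.3·0.7556 + 0.45·0.2444) ≈ 0.6734
After 'flag': P(supplier A) = 0.3·0.6734 / (0.3·0.6734 + 0.45·0.3266) ≈ 0.5788
After 'pass': P(supplier A) = 0.7·0.5788 / (0.7·0.5788 + 0.55·0.4212) ≈ 0.6363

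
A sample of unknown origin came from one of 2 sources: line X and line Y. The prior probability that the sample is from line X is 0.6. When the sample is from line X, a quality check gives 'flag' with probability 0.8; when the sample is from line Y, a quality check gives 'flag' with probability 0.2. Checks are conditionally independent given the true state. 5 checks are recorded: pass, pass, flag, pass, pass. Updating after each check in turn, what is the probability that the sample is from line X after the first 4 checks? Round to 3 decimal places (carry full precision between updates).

0.086

After 'pass': P(line X) = 0.2·0.6000 / (0.2·0.6000 + 0.8·0.4000) ≈ 0.2727
After 'pass': P(line X) = 0.2·0.2727 / (0.2·0.2727 + 0.8·0.7273) ≈ 0.0857
After 'flag': P(line X) = 0.8·0.0857 / (0.8·0.0857 + 0.2·0.9143) ≈ 0.2727
After 'pass': P(line X) = 0.2·0.2727 / (0.2·0.2727 + 0.8·0.7273) ≈ 0.0857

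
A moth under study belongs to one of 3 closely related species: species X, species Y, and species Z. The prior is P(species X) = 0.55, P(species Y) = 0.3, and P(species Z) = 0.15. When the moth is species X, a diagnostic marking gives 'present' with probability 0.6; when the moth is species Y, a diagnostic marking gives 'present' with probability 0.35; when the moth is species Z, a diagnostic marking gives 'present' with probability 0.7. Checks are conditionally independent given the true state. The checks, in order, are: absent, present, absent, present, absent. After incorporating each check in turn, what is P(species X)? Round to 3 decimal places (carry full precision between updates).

0.512

After 'absent': normaliser = 0.4·0.5500 + 0.65·0.3000 + 0.3·0.1500; P(species X) ≈ 0.4783, P(species Y) ≈ 0.4239, P(species Z) ≈ 0.0978
After 'present': normaliser = 0.6·0.4783 + 0.35·0.4239 + 0.7·0.0978; P(species X) ≈ 0.5696, P(species Y) ≈ 0.2945, P(species Z) ≈ 0.1359
After 'absent': normaliser = 0.4·0.5696 + 0.65·0.2945 + 0.3·0.1359; P(species X) ≈ 0.4953, P(species Y) ≈ 0.4161, P(species Z) ≈ 0.0886
After 'present': normaliser = 0.6·0.4953 + 0.35·0.4161 + 0.7·0.0886; P(species X) ≈ 0.5886, P(species Y) ≈ 0.2885, P(species Z) ≈ 0.1229
After 'absent': normaliser = 0.4·0.5886 + 0.65·0.2885 + 0.3·0.1229; P(species X) ≈ 0.5120, P(species Y) ≈ 0.4078, P(species Z) ≈ 0.0802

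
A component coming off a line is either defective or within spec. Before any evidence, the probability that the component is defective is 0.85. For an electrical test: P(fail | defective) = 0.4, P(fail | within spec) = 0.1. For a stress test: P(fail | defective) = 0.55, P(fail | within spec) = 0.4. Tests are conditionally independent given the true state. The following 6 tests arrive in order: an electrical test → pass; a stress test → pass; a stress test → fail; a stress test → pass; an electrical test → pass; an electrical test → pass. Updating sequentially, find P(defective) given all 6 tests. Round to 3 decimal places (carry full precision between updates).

0.565

After an electrical test='pass': P(defective) = 0.6·0.8500 / (0.6·0.8500 + 0.9·0.1500) ≈ 0.7907
After a stress test='pass': P(defective) = 0.45·0.7907 / (0.45·0.7907 + 0.6·0.2093) ≈ 0.7391
After a stress test='fail': P(defective) = 0.55·0.7391 / (0.55·0.7391 + 0.4·0.2609) ≈ 0.7957
After a stress test='pass': P(defective) = 0.45·0.7957 / (0.45·0.7957 + 0.6·0.2043) ≈ 0.7450
After an electrical test='pass': P(defective) = 0.6·0.7450 / (0.6·0.7450 + 0.9·0.2550) ≈ 0.6608
After an electrical test='pass': P(defective) = 0.6·0.6608 / (0.6·0.6608 + 0.9·0.3392) ≈ 0.5650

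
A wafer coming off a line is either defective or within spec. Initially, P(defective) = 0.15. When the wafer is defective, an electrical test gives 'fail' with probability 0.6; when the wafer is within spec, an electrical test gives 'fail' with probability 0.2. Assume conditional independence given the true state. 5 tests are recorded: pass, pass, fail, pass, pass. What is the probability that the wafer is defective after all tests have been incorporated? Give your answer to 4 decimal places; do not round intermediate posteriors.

0.0320

After 'pass': P(defective) = 0.4·0.1500 / (0.4·0.1500 + 0.8·0.8500) ≈ 0.0811
After 'pass': P(defective) = 0.4·0.0811 / (0.4·0.0811 + 0.8·0.9189) ≈ 0.0423
After 'fail': P(defective) = 0.6·0.0423 / (0.6·0.0423 + 0.2·0.9577) ≈ 0.1169
After 'pass': P(defective) = 0.4·0.1169 / (0.4·0.1169 + 0.8·0.8831) ≈ 0.0621
After 'pass': P(defective) = 0.4·0.0621 / (0.4·0.0621 + 0.8·0.9379) ≈ 0.0320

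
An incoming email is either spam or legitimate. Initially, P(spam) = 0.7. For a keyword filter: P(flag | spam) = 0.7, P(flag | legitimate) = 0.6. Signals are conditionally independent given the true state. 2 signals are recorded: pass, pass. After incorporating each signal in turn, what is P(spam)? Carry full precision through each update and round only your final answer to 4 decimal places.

0.5676

After 'pass': P(spam) = 0.3·0.7000 / (0.3·0.7000 + 0.4·0.3000) ≈ 0.6364
After 'pass': P(spam) = 0.3·0.6364 / (0.3·0.6364 + 0.4·0.3636) ≈ 0.5676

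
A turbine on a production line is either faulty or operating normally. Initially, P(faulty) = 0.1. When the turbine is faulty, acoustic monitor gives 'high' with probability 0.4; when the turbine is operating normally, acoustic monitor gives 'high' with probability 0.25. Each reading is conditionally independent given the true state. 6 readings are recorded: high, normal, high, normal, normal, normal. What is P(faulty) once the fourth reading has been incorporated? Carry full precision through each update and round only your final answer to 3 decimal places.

0.154

Apply Bayes' rule sequentially, carrying P(faulty) forward.
After 'high': P(faulty) = 0.4·0.1000 / (0.4·0.1000 + 0.25·0.9000) ≈ 0.1509
After 'normal': P(faulty) = 0.6·0.1509 / (0.6·0.1509 + 0.75·0.8491) ≈ 0.1245
After 'high': P(faulty) = 0.4·0.1245 / (0.4·0.1245 + 0.25·0.8755) ≈ 0.1854
After 'normal': P(faulty) = 0.6·0.1854 / (0.6·0.1854 + 0.75·0.8146) ≈ 0.1540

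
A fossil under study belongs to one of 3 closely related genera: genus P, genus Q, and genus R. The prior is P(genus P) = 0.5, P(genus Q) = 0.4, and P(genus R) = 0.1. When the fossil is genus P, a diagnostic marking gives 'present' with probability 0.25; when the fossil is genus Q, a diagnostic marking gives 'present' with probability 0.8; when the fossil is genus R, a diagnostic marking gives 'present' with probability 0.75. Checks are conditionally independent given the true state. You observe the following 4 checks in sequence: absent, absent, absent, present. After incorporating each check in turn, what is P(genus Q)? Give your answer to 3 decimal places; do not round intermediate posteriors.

After 'absent': normaliser = 0.75·0.5000 + 0.2·0.4000 + 0.25·0.1000; P(genus P) ≈ 0.7812, P(genus Q) ≈ 0.1667, P(genus R) ≈ 0.0521
After 'absent': normaliser = 0.75·0.7812 + 0.2·0.1667 + 0.25·0.0521; P(genus P) ≈ 0.9267, P(genus Q) ≈ 0.0527, P(genus R) ≈ 0.0206
After 'absent': normaliser = 0.75·0.9267 + 0.2·0.0527 + 0.25·0.0206; P(genus P) ≈ 0.9779, P(genus Q) ≈ 0.0148, P(genus R) ≈ 0.0072
After 'present': normaliser = 0.25·0.9779 + 0.8·0.0148 + 0.75·0.0072; P(genus P) ≈ 0.9339, P(genus Q) ≈ 0.0453, P(genus R) ≈ 0.0208

0.045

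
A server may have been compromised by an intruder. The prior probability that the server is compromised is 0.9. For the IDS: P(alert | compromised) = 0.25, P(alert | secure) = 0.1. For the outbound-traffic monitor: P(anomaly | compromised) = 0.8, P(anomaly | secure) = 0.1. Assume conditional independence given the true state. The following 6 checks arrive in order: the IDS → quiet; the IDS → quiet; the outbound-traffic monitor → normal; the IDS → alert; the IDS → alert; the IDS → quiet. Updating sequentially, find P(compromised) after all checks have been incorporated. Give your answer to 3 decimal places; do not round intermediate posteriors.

0.879

After the IDS='quiet': P(compromised) = 0.75·0.9000 / (0.75·0.9000 + 0.9·0.1000) ≈ 0.8824
After the IDS='quiet': P(compromised) = 0.75·0.8824 / (0.75·0.8824 + 0.9·0.1176) ≈ 0.8621
After the outbound-traffic monitor='normal': P(compromised) = 0.2·0.8621 / (0.2·0.8621 + 0.9·0.1379) ≈ 0.5814
After the IDS='alert': P(compromised) = 0.25·0.5814 / (0.25·0.5814 + 0.1·0.4186) ≈ 0.7764
After the IDS='alert': P(compromised) = 0.25·0.7764 / (0.25·0.7764 + 0.1·0.2236) ≈ 0.8967
After the IDS='quiet': P(compromised) = 0.75·0.8967 / (0.75·0.8967 + 0.9·0.1033) ≈ 0.8785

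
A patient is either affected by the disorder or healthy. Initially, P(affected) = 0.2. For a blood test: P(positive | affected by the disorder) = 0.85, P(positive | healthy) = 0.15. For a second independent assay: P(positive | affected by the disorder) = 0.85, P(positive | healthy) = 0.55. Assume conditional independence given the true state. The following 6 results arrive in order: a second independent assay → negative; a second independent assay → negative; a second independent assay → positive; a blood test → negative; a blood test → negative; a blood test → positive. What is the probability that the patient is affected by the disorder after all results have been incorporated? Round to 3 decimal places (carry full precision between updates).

Apply Bayes' rule sequentially, carrying P(affected) forward.
After a second independent assay='negative': P(affected) = 0.15·0.2000 / (0.15·0.2000 + 0.45·0.8000) ≈ 0.0769
After a second independent assay='negative': P(affected) = 0.15·0.0769 / (0.15·0.0769 + 0.45·0.9231) ≈ 0.0270
After a second independent assay='positive': P(affected) = 0.85·0.0270 / (0.85·0.0270 + 0.55·0.9730) ≈ 0.0412
After a blood test='negative': P(affected) = 0.15·0.0412 / (0.15·0.0412 + 0.85·0.9588) ≈ 0.0075
After a blood test='negative': P(affected) = 0.15·0.0075 / (0.15·0.0075 + 0.85·0.9925) ≈ 0.0013
After a blood test='positive': P(affected) = 0.85·0.0013 / (0.85·0.0013 + 0.15·0.9987) ≈ 0.0075

0.008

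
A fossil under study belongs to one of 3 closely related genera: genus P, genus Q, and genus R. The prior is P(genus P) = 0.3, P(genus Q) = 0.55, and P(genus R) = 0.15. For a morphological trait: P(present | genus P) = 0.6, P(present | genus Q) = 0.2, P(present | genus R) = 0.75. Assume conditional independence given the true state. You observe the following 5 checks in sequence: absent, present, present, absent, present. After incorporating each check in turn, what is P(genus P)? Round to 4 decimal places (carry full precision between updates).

0.6049

After 'absent': normaliser = 0.4·0.3000 + 0.8·0.5500 + 0.25·0.1500; P(genus P) ≈ 0.2008, P(genus Q) ≈ 0.7364, P(genus R) ≈ 0.0628
After 'present': normaliser = 0.6·0.2008 + 0.2·0.7364 + 0.75·0.0628; P(genus P) ≈ 0.3827, P(genus Q) ≈ 0.4678, P(genus R) ≈ 0.1495
After 'present': normaliser = 0.6·0.3827 + 0.2·0.4678 + 0.75·0.1495; P(genus P) ≈ 0.5275, P(genus Q) ≈ 0.2149, P(genus R) ≈ 0.2576
After 'absent': normaliser = 0.4·0.5275 + 0.8·0.2149 + 0.25·0.2576; P(genus P) ≈ 0.4717, P(genus Q) ≈ 0.3843, P(genus R) ≈ 0.1440
After 'present': normaliser = 0.6·0.4717 + 0.2·0.3843 + 0.75·0.1440; P(genus P) ≈ 0.6049, P(genus Q) ≈ 0.1643, P(genus R) ≈ 0.2308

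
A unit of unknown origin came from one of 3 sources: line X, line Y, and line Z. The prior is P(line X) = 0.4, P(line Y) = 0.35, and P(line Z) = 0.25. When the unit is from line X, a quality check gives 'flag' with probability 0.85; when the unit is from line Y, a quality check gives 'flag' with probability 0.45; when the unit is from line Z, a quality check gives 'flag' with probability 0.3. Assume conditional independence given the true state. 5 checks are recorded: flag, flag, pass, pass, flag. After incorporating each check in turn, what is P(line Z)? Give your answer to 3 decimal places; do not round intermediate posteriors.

0.179

Each posterior becomes the prior for the next update.
After 'flag': normaliser = 0.85·0.4000 + 0.45·0.3500 + 0.3·0.2500; P(line X) ≈ 0.5939, P(line Y) ≈ 0.2751, P(line Z) ≈ 0.1310
After 'flag': normaliser = 0.85·0.5939 + 0.45·0.2751 + 0.3·0.1310; P(line X) ≈ 0.7558, P(line Y) ≈ 0.1854, P(line Z) ≈ 0.0588
After 'pass': normaliser = 0.15·0.7558 + 0.55·0.1854 + 0.7·0.0588; P(line X) ≈ 0.4420, P(line Y) ≈ 0.3974, P(line Z) ≈ 0.1606
After 'pass': normaliser = 0.15·0.4420 + 0.55·0.3974 + 0.7·0.1606; P(line X) ≈ 0.1669, P(line Y) ≈ 0.5502, P(line Z) ≈ 0.2829
After 'flag': normaliser = 0.85·0.1669 + 0.45·0.5502 + 0.3·0.2829; P(line X) ≈ 0.2990, P(line Y) ≈ 0.5220, P(line Z) ≈ 0.1790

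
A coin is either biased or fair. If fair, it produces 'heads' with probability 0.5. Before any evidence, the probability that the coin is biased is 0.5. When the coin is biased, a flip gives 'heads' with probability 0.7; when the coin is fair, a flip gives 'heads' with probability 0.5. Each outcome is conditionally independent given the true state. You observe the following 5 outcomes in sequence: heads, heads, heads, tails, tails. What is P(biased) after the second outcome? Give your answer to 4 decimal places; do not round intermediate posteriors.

0.6622

After 'heads': P(biased) = 0.7·0.5000 / (0.7·0.5000 + 0.5·0.5000) ≈ 0.5833
After 'heads': P(biased) = 0.7·0.5833 / (0.7·0.5833 + 0.5·0.4167) ≈ 0.6622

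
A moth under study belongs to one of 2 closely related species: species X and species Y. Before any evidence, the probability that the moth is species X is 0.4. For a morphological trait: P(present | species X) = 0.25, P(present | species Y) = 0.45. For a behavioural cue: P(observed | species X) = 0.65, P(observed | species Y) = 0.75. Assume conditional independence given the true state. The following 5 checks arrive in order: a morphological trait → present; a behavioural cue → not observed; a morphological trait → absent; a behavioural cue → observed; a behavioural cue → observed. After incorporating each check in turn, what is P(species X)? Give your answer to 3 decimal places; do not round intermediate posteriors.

0.347

After a morphological trait='present': P(species X) = 0.25·0.4000 / (0.25·0.4000 + 0.45·0.6000) ≈ 0.2703
After a behavioural cue='not observed': P(species X) = 0.35·0.2703 / (0.35·0.2703 + 0.25·0.7297) ≈ 0.3415
After a morphological trait='absent': P(species X) = 0.75·0.3415 / (0.75·0.3415 + 0.55·0.6585) ≈ 0.4142
After a behavioural cue='observed': P(species X) = 0.65·0.4142 / (0.65·0.4142 + 0.75·0.5858) ≈ 0.3800
After a behavioural cue='observed': P(species X) = 0.65·0.3800 / (0.65·0.3800 + 0.75·0.6200) ≈ 0.3469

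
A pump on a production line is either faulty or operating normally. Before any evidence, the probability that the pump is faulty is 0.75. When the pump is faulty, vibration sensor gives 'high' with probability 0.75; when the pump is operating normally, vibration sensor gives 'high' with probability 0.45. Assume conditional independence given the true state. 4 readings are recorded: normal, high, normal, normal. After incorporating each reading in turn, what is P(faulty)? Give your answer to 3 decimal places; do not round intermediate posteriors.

0.320

After 'normal': P(faulty) = 0.25·0.7500 / (0.25·0.7500 + 0.55·0.2500) ≈ 0.5769
After 'high': P(faulty) = 0.75·0.5769 / (0.75·0.5769 + 0.45·0.4231) ≈ 0.6944
After 'normal': P(faulty) = 0.25·0.6944 / (0.25·0.6944 + 0.55·0.3056) ≈ 0.5081
After 'normal': P(faulty) = 0.25·0.5081 / (0.25·0.5081 + 0.55·0.4919) ≈ 0.3195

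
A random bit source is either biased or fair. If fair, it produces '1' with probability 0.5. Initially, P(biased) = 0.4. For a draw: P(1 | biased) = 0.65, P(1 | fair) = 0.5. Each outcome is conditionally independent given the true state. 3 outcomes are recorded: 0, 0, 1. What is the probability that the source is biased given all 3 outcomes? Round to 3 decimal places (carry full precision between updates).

After '0': P(biased) = 0.35·0.4000 / (0.35·0.4000 + 0.5·0.6000) ≈ 0.3182
After '0': P(biased) = 0.35·0.3182 / (0.35·0.3182 + 0.5·0.6818) ≈ 0.2462
After '1': P(biased) = 0.65·0.2462 / (0.65·0.2462 + 0.5·0.7538) ≈ 0.2981

0.298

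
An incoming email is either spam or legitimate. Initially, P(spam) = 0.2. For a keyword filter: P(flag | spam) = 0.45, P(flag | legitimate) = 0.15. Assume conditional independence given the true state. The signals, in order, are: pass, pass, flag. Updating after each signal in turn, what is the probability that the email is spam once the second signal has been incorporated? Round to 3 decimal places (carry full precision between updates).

After 'pass': P(spam) = 0.55·0.2000 / (0.55·0.2000 + 0.85·0.8000) ≈ 0.1392
After 'pass': P(spam) = 0.55·0.1392 / (0.55·0.1392 + 0.85·0.8608) ≈ 0.0948

0.095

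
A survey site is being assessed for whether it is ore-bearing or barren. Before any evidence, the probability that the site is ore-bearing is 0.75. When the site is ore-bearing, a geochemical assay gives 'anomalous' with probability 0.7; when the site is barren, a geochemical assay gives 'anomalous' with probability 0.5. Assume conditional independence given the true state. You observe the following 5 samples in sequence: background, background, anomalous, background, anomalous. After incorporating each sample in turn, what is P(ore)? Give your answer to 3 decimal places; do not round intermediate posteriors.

0.559

After 'background': P(ore) = 0.3·0.7500 / (0.3·0.7500 + 0.5·0.2500) ≈ 0.6429
After 'background': P(ore) = 0.3·0.6429 / (0.3·0.6429 + 0.5·0.3571) ≈ 0.5192
After 'anomalous': P(ore) = 0.7·0.5192 / (0.7·0.5192 + 0.5·0.4808) ≈ 0.6019
After 'background': P(ore) = 0.3·0.6019 / (0.3·0.6019 + 0.5·0.3981) ≈ 0.4757
After 'anomalous': P(ore) = 0.7·0.4757 / (0.7·0.4757 + 0.5·0.5243) ≈ 0.5595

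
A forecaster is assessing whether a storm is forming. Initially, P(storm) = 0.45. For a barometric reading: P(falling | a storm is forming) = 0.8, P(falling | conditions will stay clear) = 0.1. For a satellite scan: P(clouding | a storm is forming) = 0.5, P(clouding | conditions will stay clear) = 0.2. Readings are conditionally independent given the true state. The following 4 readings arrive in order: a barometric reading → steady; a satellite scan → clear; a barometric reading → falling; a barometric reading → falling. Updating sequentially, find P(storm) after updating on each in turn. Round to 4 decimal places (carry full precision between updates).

After a barometric reading='steady': P(storm) = 0.2·0.4500 / (0.2·0.4500 + 0.9·0.5500) ≈ 0.1538
After a satellite scan='clear': P(storm) = 0.5·0.1538 / (0.5·0.1538 + 0.8·0.8462) ≈ 0.1020
After a barometric reading='falling': P(storm) = 0.8·0.1020 / (0.8·0.1020 + 0.1·0.8980) ≈ 0.4762
After a barometric reading='falling': P(storm) = 0.8·0.4762 / (0.8·0.4762 + 0.1·0.5238) ≈ 0.8791

0.8791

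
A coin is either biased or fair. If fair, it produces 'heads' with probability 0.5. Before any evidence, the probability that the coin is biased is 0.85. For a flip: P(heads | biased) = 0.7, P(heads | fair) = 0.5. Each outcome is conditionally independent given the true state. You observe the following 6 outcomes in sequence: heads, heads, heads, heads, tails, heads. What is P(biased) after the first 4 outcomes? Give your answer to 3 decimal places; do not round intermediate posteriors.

After 'heads': P(biased) = 0.7·0.8500 / (0.7·0.8500 + 0.5·0.1500) ≈ 0.8881
After 'heads': P(biased) = 0.7·0.8881 / (0.7·0.8881 + 0.5·0.1119) ≈ 0.9174
After 'heads': P(biased) = 0.7·0.9174 / (0.7·0.9174 + 0.5·0.0826) ≈ 0.9396
After 'heads': P(biased) = 0.7·0.9396 / (0.7·0.9396 + 0.5·0.0604) ≈ 0.9561

0.956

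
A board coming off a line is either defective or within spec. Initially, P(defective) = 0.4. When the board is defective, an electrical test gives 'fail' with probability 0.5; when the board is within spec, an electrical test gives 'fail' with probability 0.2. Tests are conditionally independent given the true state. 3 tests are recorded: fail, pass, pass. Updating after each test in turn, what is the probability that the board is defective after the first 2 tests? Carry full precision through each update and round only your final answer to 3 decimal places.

Each posterior becomes the prior for the next update.
After 'fail': P(defective) = 0.5·0.4000 / (0.5·0.4000 + 0.2·0.6000) ≈ 0.6250
After 'pass': P(defective) = 0.5·0.6250 / (0.5·0.6250 + 0.8·0.3750) ≈ 0.5102

0.510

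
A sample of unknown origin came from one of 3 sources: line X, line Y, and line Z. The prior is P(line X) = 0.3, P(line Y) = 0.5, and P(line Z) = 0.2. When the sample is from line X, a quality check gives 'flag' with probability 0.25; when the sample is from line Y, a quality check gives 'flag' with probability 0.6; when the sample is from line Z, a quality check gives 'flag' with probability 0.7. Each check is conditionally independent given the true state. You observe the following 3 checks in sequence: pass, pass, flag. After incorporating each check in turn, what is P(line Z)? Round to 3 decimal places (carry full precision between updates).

After 'pass': normaliser = 0.75·0.3000 + 0.4·0.5000 + 0.3·0.2000; P(line X) ≈ 0.4639, P(line Y) ≈ 0.4124, P(line Z) ≈ 0.1237
After 'pass': normaliser = 0.75·0.4639 + 0.4·0.4124 + 0.3·0.1237; P(line X) ≈ 0.6326, P(line Y) ≈ 0.2999, P(line Z) ≈ 0.0675
After 'flag': normaliser = 0.25·0.6326 + 0.6·0.2999 + 0.7·0.0675; P(line X) ≈ 0.4104, P(line Y) ≈ 0.4670, P(line Z) ≈ 0.1226

0.123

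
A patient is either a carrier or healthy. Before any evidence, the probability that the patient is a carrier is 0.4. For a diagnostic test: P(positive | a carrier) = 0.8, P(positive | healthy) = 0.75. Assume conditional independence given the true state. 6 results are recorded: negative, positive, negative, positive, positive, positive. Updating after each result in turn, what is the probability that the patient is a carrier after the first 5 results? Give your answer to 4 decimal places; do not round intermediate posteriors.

After 'negative': P(carrier) = 0.2·0.4000 / (0.2·0.4000 + 0.25·0.6000) ≈ 0.3478
After 'positive': P(carrier) = 0.8·0.3478 / (0.8·0.3478 + 0.75·0.6522) ≈ 0.3626
After 'negative': P(carrier) = 0.2·0.3626 / (0.2·0.3626 + 0.25·0.6374) ≈ 0.3128
After 'positive': P(carrier) = 0.8·0.3128 / (0.8·0.3128 + 0.75·0.6872) ≈ 0.3268
After 'positive': P(carrier) = 0.8·0.3268 / (0.8·0.3268 + 0.75·0.6732) ≈ 0.3412

0.3412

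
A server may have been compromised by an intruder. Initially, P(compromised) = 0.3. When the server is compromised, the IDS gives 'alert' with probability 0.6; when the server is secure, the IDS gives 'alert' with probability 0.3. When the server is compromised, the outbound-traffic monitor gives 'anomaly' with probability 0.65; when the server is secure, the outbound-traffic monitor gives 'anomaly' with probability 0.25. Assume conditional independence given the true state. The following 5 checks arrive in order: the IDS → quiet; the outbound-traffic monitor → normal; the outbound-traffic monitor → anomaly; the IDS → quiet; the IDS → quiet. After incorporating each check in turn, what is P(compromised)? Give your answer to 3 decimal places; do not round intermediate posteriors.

After the IDS='quiet': P(compromised) = 0.4·0.3000 / (0.4·0.3000 + 0.7·0.7000) ≈ 0.1967
After the outbound-traffic monitor='normal': P(compromised) = 0.35·0.1967 / (0.35·0.1967 + 0.75·0.8033) ≈ 0.1026
After the outbound-traffic monitor='anomaly': P(compromised) = 0.65·0.1026 / (0.65·0.1026 + 0.25·0.8974) ≈ 0.2291
After the IDS='quiet': P(compromised) = 0.4·0.2291 / (0.4·0.2291 + 0.7·0.7709) ≈ 0.1452
After the IDS='quiet': P(compromised) = 0.4·0.1452 / (0.4·0.1452 + 0.7·0.8548) ≈ 0.0884

0.088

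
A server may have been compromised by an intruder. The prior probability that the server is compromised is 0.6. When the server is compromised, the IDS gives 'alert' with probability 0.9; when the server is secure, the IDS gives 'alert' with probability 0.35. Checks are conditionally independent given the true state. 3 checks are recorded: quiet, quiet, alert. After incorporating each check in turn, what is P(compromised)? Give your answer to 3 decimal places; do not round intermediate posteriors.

0.084

After 'quiet': P(compromised) = 0.1·0.6000 / (0.1·0.6000 + 0.65·0.4000) ≈ 0.1875
After 'quiet': P(compromised) = 0.1·0.1875 / (0.1·0.1875 + 0.65·0.8125) ≈ 0.0343
After 'alert': P(compromised) = 0.9·0.0343 / (0.9·0.0343 + 0.35·0.9657) ≈ 0.0837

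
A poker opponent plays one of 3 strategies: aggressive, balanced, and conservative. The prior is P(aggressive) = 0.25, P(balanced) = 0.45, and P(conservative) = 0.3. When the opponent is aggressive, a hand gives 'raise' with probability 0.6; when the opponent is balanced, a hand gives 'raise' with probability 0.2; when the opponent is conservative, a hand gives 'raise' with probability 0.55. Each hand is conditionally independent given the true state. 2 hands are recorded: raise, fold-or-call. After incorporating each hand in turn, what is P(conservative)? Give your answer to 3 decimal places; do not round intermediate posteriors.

0.360

After 'raise': normaliser = 0.6·0.2500 + 0.2·0.4500 + 0.55·0.3000; P(aggressive) ≈ 0.3704, P(balanced) ≈ 0.2222, P(conservative) ≈ 0.4074
After 'fold-or-call': normaliser = 0.4·0.3704 + 0.8·0.2222 + 0.45·0.4074; P(aggressive) ≈ 0.2909, P(balanced) ≈ 0.3491, P(conservative) ≈ 0.3600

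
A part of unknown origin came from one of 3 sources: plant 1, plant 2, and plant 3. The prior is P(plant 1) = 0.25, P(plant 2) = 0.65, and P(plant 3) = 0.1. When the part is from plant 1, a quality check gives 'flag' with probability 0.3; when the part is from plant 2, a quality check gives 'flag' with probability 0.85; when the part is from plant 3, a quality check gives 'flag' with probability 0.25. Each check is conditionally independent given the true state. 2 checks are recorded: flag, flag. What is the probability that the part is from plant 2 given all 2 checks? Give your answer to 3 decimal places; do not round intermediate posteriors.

After 'flag': normaliser = 0.3·0.2500 + 0.85·0.6500 + 0.25·0.1000; P(plant 1) ≈ 0.1149, P(plant 2) ≈ 0.8467, P(plant 3) ≈ 0.0383
After 'flag': normaliser = 0.3·0.1149 + 0.85·0.8467 + 0.25·0.0383; P(plant 1) ≈ 0.0451, P(plant 2) ≈ 0.9423, P(plant 3) ≈ 0.0125

0.942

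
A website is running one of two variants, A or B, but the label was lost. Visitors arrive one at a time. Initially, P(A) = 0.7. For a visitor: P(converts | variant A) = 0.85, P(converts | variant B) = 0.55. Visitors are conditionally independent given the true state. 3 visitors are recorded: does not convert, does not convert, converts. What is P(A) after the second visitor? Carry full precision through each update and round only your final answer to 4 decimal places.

0.2059

After 'does not convert': P(A) = 0.15·0.7000 / (0.15·0.7000 + 0.45·0.3000) ≈ 0.4375
After 'does not convert': P(A) = 0.15·0.4375 / (0.15·0.4375 + 0.45·0.5625) ≈ 0.2059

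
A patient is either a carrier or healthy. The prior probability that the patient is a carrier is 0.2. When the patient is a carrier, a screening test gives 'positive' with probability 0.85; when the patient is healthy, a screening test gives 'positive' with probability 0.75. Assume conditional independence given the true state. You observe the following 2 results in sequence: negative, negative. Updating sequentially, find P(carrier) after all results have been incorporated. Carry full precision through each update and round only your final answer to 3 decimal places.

Each posterior becomes the prior for the next update.
After 'negative': P(carrier) = 0.15·0.2000 / (0.15·0.2000 + 0.25·0.8000) ≈ 0.1304
After 'negative': P(carrier) = 0.15·0.1304 / (0.15·0.1304 + 0.25·0.8696) ≈ 0.0826

0.083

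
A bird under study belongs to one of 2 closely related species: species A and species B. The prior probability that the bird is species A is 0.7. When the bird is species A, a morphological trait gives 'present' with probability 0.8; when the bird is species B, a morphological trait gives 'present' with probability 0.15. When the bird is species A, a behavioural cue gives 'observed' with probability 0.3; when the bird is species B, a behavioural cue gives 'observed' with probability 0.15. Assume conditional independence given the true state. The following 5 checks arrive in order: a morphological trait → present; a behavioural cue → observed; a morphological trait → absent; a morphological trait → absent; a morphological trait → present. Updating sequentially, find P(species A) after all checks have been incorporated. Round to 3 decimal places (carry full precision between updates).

Apply Bayes' rule sequentially, carrying P(species A) forward.
After a morphological trait='present': P(species A) = 0.8·0.7000 / (0.8·0.7000 + 0.15·0.3000) ≈ 0.9256
After a behavioural cue='observed': P(species A) = 0.3·0.9256 / (0.3·0.9256 + 0.15·0.0744) ≈ 0.9614
After a morphological trait='absent': P(species A) = 0.2·0.9614 / (0.2·0.9614 + 0.85·0.0386) ≈ 0.8541
After a morphological trait='absent': P(species A) = 0.2·0.8541 / (0.2·0.8541 + 0.85·0.1459) ≈ 0.5795
After a morphological trait='present': P(species A) = 0.8·0.5795 / (0.8·0.5795 + 0.15·0.4205) ≈ 0.8802

0.880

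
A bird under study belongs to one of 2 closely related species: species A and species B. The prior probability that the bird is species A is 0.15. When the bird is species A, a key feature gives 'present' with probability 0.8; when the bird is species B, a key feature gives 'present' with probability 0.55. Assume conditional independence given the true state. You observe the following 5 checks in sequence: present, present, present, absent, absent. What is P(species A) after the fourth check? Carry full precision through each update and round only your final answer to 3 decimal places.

After 'present': P(species A) = 0.8·0.1500 / (0.8·0.1500 + 0.55·0.8500) ≈ 0.2043
After 'present': P(species A) = 0.8·0.2043 / (0.8·0.2043 + 0.55·0.7957) ≈ 0.2719
After 'present': P(species A) = 0.8·0.2719 / (0.8·0.2719 + 0.55·0.7281) ≈ 0.3519
After 'absent': P(species A) = 0.2·0.3519 / (0.2·0.3519 + 0.45·0.6481) ≈ 0.1944

0.194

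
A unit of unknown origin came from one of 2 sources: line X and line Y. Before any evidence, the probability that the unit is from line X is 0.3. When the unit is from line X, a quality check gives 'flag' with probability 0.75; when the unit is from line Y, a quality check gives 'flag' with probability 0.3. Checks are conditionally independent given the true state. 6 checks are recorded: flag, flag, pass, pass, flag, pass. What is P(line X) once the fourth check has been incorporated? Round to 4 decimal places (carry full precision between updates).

0.2547

After 'flag': P(line X) = 0.75·0.3000 / (0.75·0.3000 + 0.3·0.7000) ≈ 0.5172
After 'flag': P(line X) = 0.75·0.5172 / (0.75·0.5172 + 0.3·0.4828) ≈ 0.7282
After 'pass': P(line X) = 0.25·0.7282 / (0.25·0.7282 + 0.7·0.2718) ≈ 0.4889
After 'pass': P(line X) = 0.25·0.4889 / (0.25·0.4889 + 0.7·0.5111) ≈ 0.2547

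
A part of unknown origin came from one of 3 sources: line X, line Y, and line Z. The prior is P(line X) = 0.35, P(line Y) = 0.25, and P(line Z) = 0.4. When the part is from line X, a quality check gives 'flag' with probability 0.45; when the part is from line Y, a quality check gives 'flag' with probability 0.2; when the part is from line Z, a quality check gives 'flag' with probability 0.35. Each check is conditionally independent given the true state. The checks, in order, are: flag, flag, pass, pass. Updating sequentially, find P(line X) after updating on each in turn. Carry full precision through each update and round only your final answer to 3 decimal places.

0.442

Apply Bayes' rule sequentially, carrying P(line X) forward.
After 'flag': normaliser = 0.45·0.3500 + 0.2·0.2500 + 0.35·0.4000; P(line X) ≈ 0.4532, P(line Y) ≈ 0.1439, P(line Z) ≈ 0.4029
After 'flag': normaliser = 0.45·0.4532 + 0.2·0.1439 + 0.35·0.4029; P(line X) ≈ 0.5457, P(line Y) ≈ 0.0770, P(line Z) ≈ 0.3773
After 'pass': normaliser = 0.55·0.5457 + 0.8·0.0770 + 0.65·0.3773; P(line X) ≈ 0.4945, P(line Y) ≈ 0.1015, P(line Z) ≈ 0.4040
After 'pass': normaliser = 0.55·0.4945 + 0.8·0.1015 + 0.65·0.4040; P(line X) ≈ 0.4417, P(line Y) ≈ 0.1318, P(line Z) ≈ 0.4265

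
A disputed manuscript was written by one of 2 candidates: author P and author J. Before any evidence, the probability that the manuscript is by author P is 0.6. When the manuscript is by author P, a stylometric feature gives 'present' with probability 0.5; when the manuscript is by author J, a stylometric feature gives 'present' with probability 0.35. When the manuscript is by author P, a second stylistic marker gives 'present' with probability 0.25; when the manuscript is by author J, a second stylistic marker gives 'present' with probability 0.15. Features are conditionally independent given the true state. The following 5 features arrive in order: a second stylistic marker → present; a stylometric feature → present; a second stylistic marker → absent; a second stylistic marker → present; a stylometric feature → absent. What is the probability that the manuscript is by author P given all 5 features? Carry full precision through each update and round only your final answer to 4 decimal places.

0.8016

After a second stylistic marker='present': P(author P) = 0.25·0.6000 / (0.25·0.6000 + 0.15·0.4000) ≈ 0.7143
After a stylometric feature='present': P(author P) = 0.5·0.7143 / (0.5·0.7143 + 0.35·0.2857) ≈ 0.7812
After a second stylistic marker='absent': P(author P) = 0.75·0.7812 / (0.75·0.7812 + 0.85·0.2188) ≈ 0.7591
After a second stylistic marker='present': P(author P) = 0.25·0.7591 / (0.25·0.7591 + 0.15·0.2409) ≈ 0.8401
After a stylometric feature='absent': P(author P) = 0.5·0.8401 / (0.5·0.8401 + 0.65·0.1599) ≈ 0.8016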